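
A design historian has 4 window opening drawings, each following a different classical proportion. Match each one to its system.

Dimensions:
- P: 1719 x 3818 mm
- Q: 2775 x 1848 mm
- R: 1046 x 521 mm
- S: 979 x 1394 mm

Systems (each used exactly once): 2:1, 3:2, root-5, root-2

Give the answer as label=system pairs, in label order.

P = 3818/1719 ≈ 2.221 → root-5 (2.236)
Q = 2775/1848 ≈ 1.502 → 3:2 (1.500)
R = 1046/521 ≈ 2.008 → 2:1 (2.000)
S = 1394/979 ≈ 1.424 → root-2 (1.414)

P=root-5, Q=3:2, R=2:1, S=root-2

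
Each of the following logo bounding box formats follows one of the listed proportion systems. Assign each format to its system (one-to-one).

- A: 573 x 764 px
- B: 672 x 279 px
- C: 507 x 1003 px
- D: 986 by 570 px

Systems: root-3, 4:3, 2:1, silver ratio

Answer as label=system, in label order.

Ratios: A ≈ 1.333; B ≈ 2.409; C ≈ 1.978; D ≈ 1.730.
Targets: root-3 ≈ 1.732; 4:3 ≈ 1.333; 2:1 ≈ 2.000; silver ratio ≈ 2.414.

A=4:3, B=silver ratio, C=2:1, D=root-3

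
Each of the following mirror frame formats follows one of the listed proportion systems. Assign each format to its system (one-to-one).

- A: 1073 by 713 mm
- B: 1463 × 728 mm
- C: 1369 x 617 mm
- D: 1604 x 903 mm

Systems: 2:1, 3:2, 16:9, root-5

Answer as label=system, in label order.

A=3:2, B=2:1, C=root-5, D=16:9

Ratios: A ≈ 1.505; B ≈ 2.010; C ≈ 2.219; D ≈ 1.776.
Targets: 2:1 ≈ 2.000; 3:2 ≈ 1.500; 16:9 ≈ 1.778; root-5 ≈ 2.236.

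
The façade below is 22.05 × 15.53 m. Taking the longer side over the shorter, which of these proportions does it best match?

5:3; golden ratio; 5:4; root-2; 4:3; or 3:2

Ratio = 22.05 / 15.53 ≈ 1.420.
Distances: 5:3 1.667 (Δ 0.247); golden ratio 1.618 (Δ 0.198); 5:4 1.250 (Δ 0.170); root-2 1.414 (Δ 0.006); 4:3 1.333 (Δ 0.087); 3:2 1.500 (Δ 0.080).

root-2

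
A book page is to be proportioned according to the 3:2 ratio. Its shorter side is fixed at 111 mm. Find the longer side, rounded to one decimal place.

166.5 mm

3:2 = 1.50000.
Longer side = 111 × 1.50000 ≈ 166.500 → 166.5 mm.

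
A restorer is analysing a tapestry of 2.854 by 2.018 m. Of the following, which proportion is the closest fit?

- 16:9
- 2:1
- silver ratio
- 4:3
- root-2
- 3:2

root-2

2.854/2.018 ≈ 1.414. Nearest candidates are root-2 (1.414, off by 0.000) and 4:3 (1.333, off by 0.081).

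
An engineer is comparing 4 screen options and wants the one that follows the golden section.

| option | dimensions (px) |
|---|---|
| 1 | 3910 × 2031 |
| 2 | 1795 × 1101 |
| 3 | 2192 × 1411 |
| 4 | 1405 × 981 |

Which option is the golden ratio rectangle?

Target golden ratio ≈ 1.618.
1: 1.925 (Δ0.307)  2: 1.630 (Δ0.012)  3: 1.554 (Δ0.064)  4: 1.432 (Δ0.186)

2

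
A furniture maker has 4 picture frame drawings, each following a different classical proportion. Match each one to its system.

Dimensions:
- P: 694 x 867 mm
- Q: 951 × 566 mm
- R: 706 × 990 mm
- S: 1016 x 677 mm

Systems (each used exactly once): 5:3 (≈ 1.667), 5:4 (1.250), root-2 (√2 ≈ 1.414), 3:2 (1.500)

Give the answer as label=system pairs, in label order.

P=5:4, Q=5:3, R=root-2, S=3:2

P = 867/694 ≈ 1.249 → 5:4 (1.250)
Q = 951/566 ≈ 1.680 → 5:3 (1.667)
R = 990/706 ≈ 1.402 → root-2 (1.414)
S = 1016/677 ≈ 1.501 → 3:2 (1.500)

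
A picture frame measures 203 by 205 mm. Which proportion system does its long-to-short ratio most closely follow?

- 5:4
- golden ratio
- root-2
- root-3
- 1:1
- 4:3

1:1

205/203 ≈ 1.010. Nearest candidates are 1:1 (1.000, off by 0.010) and 5:4 (1.250, off by 0.240).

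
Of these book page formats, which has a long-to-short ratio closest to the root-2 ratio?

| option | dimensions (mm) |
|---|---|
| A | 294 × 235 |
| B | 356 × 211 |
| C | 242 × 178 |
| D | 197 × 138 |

Target root-2 ≈ 1.414.
A: 1.251 (Δ0.163)  B: 1.687 (Δ0.273)  C: 1.360 (Δ0.054)  D: 1.428 (Δ0.014)

D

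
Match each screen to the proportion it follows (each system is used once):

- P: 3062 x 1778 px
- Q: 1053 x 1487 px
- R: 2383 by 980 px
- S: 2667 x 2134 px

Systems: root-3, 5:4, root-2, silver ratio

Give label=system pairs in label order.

P=root-3, Q=root-2, R=silver ratio, S=5:4

Ratios: P ≈ 1.722; Q ≈ 1.412; R ≈ 2.432; S ≈ 1.250.
Targets: root-3 ≈ 1.732; 5:4 ≈ 1.250; root-2 ≈ 1.414; silver ratio ≈ 2.414.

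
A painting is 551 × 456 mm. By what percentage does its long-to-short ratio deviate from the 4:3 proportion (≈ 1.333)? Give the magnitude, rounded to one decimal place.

Ratio = 551 / 456 ≈ 1.2083.
Ideal 4:3 ≈ 1.3333. |1.2083 − 1.3333| / 1.3333 ≈ 9.38% → 9.4%.

9.4%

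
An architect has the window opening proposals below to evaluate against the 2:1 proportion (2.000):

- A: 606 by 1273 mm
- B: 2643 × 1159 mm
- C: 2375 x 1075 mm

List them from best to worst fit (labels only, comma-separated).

A: 1273/606 ≈ 2.101 → |2.101 − 2.000| = 0.101
B: 2643/1159 ≈ 2.280 → |2.280 − 2.000| = 0.280
C: 2375/1075 ≈ 2.209 → |2.209 − 2.000| = 0.209

A, C, B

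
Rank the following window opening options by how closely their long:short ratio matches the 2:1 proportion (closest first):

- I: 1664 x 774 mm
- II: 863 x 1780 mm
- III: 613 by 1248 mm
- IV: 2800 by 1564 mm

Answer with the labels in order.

I: 1664/774 ≈ 2.150 → |2.150 − 2.000| = 0.150
II: 1780/863 ≈ 2.063 → |2.063 − 2.000| = 0.063
III: 1248/613 ≈ 2.036 → |2.036 − 2.000| = 0.036
IV: 2800/1564 ≈ 1.790 → |1.790 − 2.000| = 0.210

III, II, I, IV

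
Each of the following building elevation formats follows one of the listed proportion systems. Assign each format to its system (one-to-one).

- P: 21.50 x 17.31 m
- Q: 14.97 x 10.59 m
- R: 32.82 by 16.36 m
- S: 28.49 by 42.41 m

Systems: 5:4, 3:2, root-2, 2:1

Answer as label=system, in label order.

P=5:4, Q=root-2, R=2:1, S=3:2

Ratios: P ≈ 1.242; Q ≈ 1.414; R ≈ 2.006; S ≈ 1.489.
Targets: 5:4 ≈ 1.250; 3:2 ≈ 1.500; root-2 ≈ 1.414; 2:1 ≈ 2.000.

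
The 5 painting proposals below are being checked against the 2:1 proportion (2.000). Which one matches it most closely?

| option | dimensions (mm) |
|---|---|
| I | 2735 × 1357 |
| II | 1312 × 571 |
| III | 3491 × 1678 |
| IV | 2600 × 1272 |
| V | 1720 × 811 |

Ratios (long/short): I ≈ 2.015; II ≈ 2.298; III ≈ 2.080; IV ≈ 2.044; V ≈ 2.121.
2:1 ≈ 2.000; option I is nearest (Δ 0.015).

I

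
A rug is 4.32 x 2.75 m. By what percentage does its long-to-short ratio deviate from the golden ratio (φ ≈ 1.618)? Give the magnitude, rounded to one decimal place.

Ratio = 4.32 / 2.75 ≈ 1.5709.
Ideal golden ratio ≈ 1.6180. |1.5709 − 1.6180| / 1.6180 ≈ 2.91% → 2.9%.

2.9%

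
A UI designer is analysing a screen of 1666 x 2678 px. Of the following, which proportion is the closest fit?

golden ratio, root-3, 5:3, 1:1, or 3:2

golden ratio

2678/1666 ≈ 1.607. Nearest candidates are golden ratio (1.618, off by 0.011) and 5:3 (1.667, off by 0.060).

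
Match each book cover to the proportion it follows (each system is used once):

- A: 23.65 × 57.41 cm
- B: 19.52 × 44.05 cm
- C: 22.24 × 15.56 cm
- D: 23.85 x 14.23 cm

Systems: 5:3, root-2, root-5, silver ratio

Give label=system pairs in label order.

A=silver ratio, B=root-5, C=root-2, D=5:3

A = 57.41/23.65 ≈ 2.427 → silver ratio (2.414)
B = 44.05/19.52 ≈ 2.257 → root-5 (2.236)
C = 22.24/15.56 ≈ 1.429 → root-2 (1.414)
D = 23.85/14.23 ≈ 1.676 → 5:3 (1.667)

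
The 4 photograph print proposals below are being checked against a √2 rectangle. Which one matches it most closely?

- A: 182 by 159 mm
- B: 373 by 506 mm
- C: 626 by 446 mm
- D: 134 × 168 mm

C

Target root-2 ≈ 1.414.
A: 1.145 (Δ0.269)  B: 1.357 (Δ0.057)  C: 1.404 (Δ0.010)  D: 1.254 (Δ0.160)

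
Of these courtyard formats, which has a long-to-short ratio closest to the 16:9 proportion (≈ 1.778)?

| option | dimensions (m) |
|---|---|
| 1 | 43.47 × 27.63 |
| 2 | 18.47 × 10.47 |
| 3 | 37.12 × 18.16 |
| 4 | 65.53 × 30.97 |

Target 16:9 ≈ 1.778.
1: 1.573 (Δ0.205)  2: 1.764 (Δ0.014)  3: 2.044 (Δ0.266)  4: 2.116 (Δ0.338)

2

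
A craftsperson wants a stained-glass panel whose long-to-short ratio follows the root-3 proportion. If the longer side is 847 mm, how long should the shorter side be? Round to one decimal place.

489.0 mm

root-3 ≈ 1.73205.
Shorter side = 847 ÷ 1.73205 ≈ 489.016 → 489.0 mm.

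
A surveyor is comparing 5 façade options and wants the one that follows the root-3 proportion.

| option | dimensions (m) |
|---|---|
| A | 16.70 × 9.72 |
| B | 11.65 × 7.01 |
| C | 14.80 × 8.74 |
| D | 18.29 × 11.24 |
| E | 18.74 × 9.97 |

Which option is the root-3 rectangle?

Target root-3 ≈ 1.732.
A: 1.718 (Δ0.014)  B: 1.662 (Δ0.070)  C: 1.693 (Δ0.039)  D: 1.627 (Δ0.105)  E: 1.880 (Δ0.148)

A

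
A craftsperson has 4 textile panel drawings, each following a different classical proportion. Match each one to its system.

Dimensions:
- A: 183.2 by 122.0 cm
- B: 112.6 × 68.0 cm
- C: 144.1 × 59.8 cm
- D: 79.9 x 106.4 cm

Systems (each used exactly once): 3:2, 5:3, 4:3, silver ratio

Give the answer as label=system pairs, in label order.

A = 183.2/122.0 ≈ 1.502 → 3:2 (1.500)
B = 112.6/68.0 ≈ 1.656 → 5:3 (1.667)
C = 144.1/59.8 ≈ 2.410 → silver ratio (2.414)
D = 106.4/79.9 ≈ 1.332 → 4:3 (1.333)

A=3:2, B=5:3, C=silver ratio, D=4:3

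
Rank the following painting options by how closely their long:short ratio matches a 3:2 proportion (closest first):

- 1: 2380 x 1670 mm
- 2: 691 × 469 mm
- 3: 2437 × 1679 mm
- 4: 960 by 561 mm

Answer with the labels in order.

2, 3, 1, 4

Ratios: 1 = 2380 / 1670 ≈ 1.425; 2 = 691 / 469 ≈ 1.473; 3 = 2437 / 1679 ≈ 1.451; 4 = 960 / 561 ≈ 1.711.
|Δ from 1.500|: 1 0.075; 2 0.027; 3 0.049; 4 0.211.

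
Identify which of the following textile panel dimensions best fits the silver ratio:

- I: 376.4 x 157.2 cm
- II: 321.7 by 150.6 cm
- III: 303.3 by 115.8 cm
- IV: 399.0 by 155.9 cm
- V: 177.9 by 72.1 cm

Ratios (long/short): I ≈ 2.394; II ≈ 2.136; III ≈ 2.619; IV ≈ 2.559; V ≈ 2.467.
silver ratio ≈ 2.414; option I is nearest (Δ 0.020).

I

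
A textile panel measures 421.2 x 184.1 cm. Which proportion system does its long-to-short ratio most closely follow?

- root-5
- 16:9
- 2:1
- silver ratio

Ratio = 421.2 / 184.1 ≈ 2.288.
Distances: root-5 2.236 (Δ 0.052); 16:9 1.778 (Δ 0.510); 2:1 2.000 (Δ 0.288); silver ratio 2.414 (Δ 0.126).

root-5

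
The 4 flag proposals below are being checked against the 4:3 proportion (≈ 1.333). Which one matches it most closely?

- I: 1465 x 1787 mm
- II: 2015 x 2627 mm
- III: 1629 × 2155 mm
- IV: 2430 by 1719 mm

Target 4:3 ≈ 1.333.
I: 1.220 (Δ0.113)  II: 1.304 (Δ0.029)  III: 1.323 (Δ0.010)  IV: 1.414 (Δ0.081)

III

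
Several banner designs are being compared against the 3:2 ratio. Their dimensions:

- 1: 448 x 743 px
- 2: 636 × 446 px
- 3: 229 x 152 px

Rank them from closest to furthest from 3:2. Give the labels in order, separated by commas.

Ratios: 1 = 743 / 448 ≈ 1.658; 2 = 636 / 446 ≈ 1.426; 3 = 229 / 152 ≈ 1.507.
|Δ from 1.500|: 1 0.158; 2 0.074; 3 0.007.

3, 2, 1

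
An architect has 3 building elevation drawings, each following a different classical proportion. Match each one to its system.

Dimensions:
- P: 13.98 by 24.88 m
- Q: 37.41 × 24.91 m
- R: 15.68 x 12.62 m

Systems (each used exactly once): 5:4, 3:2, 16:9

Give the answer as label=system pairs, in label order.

P=16:9, Q=3:2, R=5:4

P = 24.88/13.98 ≈ 1.780 → 16:9 (1.778)
Q = 37.41/24.91 ≈ 1.502 → 3:2 (1.500)
R = 15.68/12.62 ≈ 1.242 → 5:4 (1.250)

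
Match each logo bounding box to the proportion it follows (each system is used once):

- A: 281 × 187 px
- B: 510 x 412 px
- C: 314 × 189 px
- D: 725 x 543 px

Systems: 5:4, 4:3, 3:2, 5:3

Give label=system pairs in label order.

A = 281/187 ≈ 1.503 → 3:2 (1.500)
B = 510/412 ≈ 1.238 → 5:4 (1.250)
C = 314/189 ≈ 1.661 → 5:3 (1.667)
D = 725/543 ≈ 1.335 → 4:3 (1.333)

A=3:2, B=5:4, C=5:3, D=4:3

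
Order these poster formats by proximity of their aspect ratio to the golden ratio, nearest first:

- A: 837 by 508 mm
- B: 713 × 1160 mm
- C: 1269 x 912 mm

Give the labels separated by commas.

A: 837/508 ≈ 1.648 → |1.648 − 1.618| = 0.030
B: 1160/713 ≈ 1.627 → |1.627 − 1.618| = 0.009
C: 1269/912 ≈ 1.391 → |1.391 − 1.618| = 0.227

B, A, C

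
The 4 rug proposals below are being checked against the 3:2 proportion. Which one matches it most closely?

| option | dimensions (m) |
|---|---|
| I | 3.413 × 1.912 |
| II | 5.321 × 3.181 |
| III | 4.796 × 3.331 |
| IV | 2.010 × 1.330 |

IV

Target 3:2 ≈ 1.500.
I: 1.785 (Δ0.285)  II: 1.673 (Δ0.173)  III: 1.440 (Δ0.060)  IV: 1.511 (Δ0.011)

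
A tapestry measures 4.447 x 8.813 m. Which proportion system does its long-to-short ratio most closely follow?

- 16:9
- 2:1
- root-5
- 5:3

2:1

8.813/4.447 ≈ 1.982. Nearest candidates are 2:1 (2.000, off by 0.018) and 16:9 (1.778, off by 0.204).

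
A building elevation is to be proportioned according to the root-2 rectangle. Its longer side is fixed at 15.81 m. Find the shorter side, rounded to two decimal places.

11.18 m

root-2 ≈ 1.41421.
Shorter side = 15.81 ÷ 1.41421 ≈ 11.1794 → 11.18 m.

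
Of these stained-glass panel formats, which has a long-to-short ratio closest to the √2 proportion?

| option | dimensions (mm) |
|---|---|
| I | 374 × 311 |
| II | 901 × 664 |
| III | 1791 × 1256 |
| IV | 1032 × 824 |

Ratios (long/short): I ≈ 1.203; II ≈ 1.357; III ≈ 1.426; IV ≈ 1.252.
root-2 ≈ 1.414; option III is nearest (Δ 0.012).

III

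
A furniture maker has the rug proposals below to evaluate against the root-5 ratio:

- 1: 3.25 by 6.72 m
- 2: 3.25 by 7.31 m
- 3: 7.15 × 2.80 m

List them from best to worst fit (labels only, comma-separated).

1: 6.72/3.25 ≈ 2.068 → |2.068 − 2.236| = 0.168
2: 7.31/3.25 ≈ 2.249 → |2.249 − 2.236| = 0.013
3: 7.15/2.80 ≈ 2.554 → |2.554 − 2.236| = 0.318

2, 1, 3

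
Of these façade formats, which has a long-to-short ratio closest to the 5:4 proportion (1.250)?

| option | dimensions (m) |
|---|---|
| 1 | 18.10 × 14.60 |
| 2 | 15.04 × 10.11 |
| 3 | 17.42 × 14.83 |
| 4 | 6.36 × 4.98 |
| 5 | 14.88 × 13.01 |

1

Ratios (long/short): 1 ≈ 1.240; 2 ≈ 1.488; 3 ≈ 1.175; 4 ≈ 1.277; 5 ≈ 1.144.
5:4 ≈ 1.250; option 1 is nearest (Δ 0.010).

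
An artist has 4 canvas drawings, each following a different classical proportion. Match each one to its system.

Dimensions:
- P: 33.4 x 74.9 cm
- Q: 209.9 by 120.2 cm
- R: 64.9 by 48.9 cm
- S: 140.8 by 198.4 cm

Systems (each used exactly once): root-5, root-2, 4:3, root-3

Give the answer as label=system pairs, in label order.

P=root-5, Q=root-3, R=4:3, S=root-2

Ratios: P ≈ 2.243; Q ≈ 1.746; R ≈ 1.327; S ≈ 1.409.
Targets: root-5 ≈ 2.236; root-2 ≈ 1.414; 4:3 ≈ 1.333; root-3 ≈ 1.732.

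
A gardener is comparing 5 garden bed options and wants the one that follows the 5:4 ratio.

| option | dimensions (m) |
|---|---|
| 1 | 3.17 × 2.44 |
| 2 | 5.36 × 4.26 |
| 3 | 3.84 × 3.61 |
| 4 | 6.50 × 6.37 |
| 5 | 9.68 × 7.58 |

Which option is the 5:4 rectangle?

Target 5:4 ≈ 1.250.
1: 1.299 (Δ0.049)  2: 1.258 (Δ0.008)  3: 1.064 (Δ0.186)  4: 1.020 (Δ0.230)  5: 1.277 (Δ0.027)

2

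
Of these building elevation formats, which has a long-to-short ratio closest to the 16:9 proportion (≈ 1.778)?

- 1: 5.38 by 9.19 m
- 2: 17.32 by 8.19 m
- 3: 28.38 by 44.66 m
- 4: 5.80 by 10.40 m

Target 16:9 ≈ 1.778.
1: 1.708 (Δ0.070)  2: 2.115 (Δ0.337)  3: 1.574 (Δ0.204)  4: 1.793 (Δ0.015)

4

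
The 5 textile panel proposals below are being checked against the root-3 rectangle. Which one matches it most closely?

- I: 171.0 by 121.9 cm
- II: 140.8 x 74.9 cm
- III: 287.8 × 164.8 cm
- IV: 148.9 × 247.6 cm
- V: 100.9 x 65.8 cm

III

Ratios (long/short): I ≈ 1.403; II ≈ 1.880; III ≈ 1.746; IV ≈ 1.663; V ≈ 1.533.
root-3 ≈ 1.732; option III is nearest (Δ 0.014).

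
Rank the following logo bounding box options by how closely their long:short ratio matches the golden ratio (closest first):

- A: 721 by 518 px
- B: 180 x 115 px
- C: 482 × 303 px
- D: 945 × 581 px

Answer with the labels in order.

D, C, B, A

A: 721/518 ≈ 1.392 → |1.392 − 1.618| = 0.226
B: 180/115 ≈ 1.565 → |1.565 − 1.618| = 0.053
C: 482/303 ≈ 1.591 → |1.591 − 1.618| = 0.027
D: 945/581 ≈ 1.627 → |1.627 − 1.618| = 0.009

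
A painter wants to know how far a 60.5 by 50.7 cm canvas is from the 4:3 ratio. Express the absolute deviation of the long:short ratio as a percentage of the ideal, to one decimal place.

10.5%

Ratio = 60.5 / 50.7 ≈ 1.1933.
Ideal 4:3 ≈ 1.3333. |1.1933 − 1.3333| / 1.3333 ≈ 10.50% → 10.5%.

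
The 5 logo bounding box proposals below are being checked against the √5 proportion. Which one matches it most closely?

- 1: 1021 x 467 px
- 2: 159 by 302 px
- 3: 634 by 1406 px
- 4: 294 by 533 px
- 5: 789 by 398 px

Ratios (long/short): 1 ≈ 2.186; 2 ≈ 1.899; 3 ≈ 2.218; 4 ≈ 1.813; 5 ≈ 1.982.
root-5 ≈ 2.236; option 3 is nearest (Δ 0.018).

3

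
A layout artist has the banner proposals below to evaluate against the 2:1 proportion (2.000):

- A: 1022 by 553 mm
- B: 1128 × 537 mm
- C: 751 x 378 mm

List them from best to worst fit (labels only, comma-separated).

C, B, A

A: 1022/553 ≈ 1.848 → |1.848 − 2.000| = 0.152
B: 1128/537 ≈ 2.101 → |2.101 − 2.000| = 0.101
C: 751/378 ≈ 1.987 → |1.987 − 2.000| = 0.013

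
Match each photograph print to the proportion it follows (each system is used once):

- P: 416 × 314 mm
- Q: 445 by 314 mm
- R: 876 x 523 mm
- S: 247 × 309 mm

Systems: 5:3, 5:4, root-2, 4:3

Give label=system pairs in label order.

P=4:3, Q=root-2, R=5:3, S=5:4

P = 416/314 ≈ 1.325 → 4:3 (1.333)
Q = 445/314 ≈ 1.417 → root-2 (1.414)
R = 876/523 ≈ 1.675 → 5:3 (1.667)
S = 309/247 ≈ 1.251 → 5:4 (1.250)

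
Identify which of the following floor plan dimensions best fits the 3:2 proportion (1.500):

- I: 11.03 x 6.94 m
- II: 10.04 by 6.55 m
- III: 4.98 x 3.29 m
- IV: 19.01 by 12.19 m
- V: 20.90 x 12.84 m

III

Ratios (long/short): I ≈ 1.589; II ≈ 1.533; III ≈ 1.514; IV ≈ 1.559; V ≈ 1.628.
3:2 ≈ 1.500; option III is nearest (Δ 0.014).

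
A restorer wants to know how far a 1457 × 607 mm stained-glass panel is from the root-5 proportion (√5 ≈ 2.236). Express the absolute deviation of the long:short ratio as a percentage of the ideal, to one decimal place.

7.3%

Ratio = 1457 / 607 ≈ 2.4003.
Ideal root-5 ≈ 2.2361. |2.4003 − 2.2361| / 2.2361 ≈ 7.34% → 7.3%.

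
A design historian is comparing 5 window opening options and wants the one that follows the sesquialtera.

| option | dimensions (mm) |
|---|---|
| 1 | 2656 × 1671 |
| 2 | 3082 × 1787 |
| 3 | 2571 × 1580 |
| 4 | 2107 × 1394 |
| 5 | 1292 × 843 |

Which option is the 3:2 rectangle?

4

Ratios (long/short): 1 ≈ 1.589; 2 ≈ 1.725; 3 ≈ 1.627; 4 ≈ 1.511; 5 ≈ 1.533.
3:2 ≈ 1.500; option 4 is nearest (Δ 0.011).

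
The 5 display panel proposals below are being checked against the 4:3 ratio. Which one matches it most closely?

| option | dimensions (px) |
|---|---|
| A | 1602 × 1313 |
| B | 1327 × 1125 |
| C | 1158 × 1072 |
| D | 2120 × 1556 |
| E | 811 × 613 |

Ratios (long/short): A ≈ 1.220; B ≈ 1.180; C ≈ 1.080; D ≈ 1.362; E ≈ 1.323.
4:3 ≈ 1.333; option E is nearest (Δ 0.010).

E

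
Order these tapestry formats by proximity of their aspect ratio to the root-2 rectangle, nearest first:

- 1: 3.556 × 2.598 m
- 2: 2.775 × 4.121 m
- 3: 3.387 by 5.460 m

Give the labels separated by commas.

1, 2, 3

Ratios: 1 = 3.556 / 2.598 ≈ 1.369; 2 = 4.121 / 2.775 ≈ 1.485; 3 = 5.460 / 3.387 ≈ 1.612.
|Δ from 1.414|: 1 0.045; 2 0.071; 3 0.198.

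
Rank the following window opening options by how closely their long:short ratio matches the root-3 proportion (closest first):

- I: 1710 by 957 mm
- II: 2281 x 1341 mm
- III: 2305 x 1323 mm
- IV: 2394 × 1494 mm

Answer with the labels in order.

Ratios: I = 1710 / 957 ≈ 1.787; II = 2281 / 1341 ≈ 1.701; III = 2305 / 1323 ≈ 1.742; IV = 2394 / 1494 ≈ 1.602.
|Δ from 1.732|: I 0.055; II 0.031; III 0.010; IV 0.130.

III, II, I, IV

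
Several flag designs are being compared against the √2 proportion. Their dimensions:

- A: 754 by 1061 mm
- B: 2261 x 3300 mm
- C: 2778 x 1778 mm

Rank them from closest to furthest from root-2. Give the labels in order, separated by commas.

A, B, C

A: 1061/754 ≈ 1.407 → |1.407 − 1.414| = 0.007
B: 3300/2261 ≈ 1.460 → |1.460 − 1.414| = 0.046
C: 2778/1778 ≈ 1.562 → |1.562 − 1.414| = 0.148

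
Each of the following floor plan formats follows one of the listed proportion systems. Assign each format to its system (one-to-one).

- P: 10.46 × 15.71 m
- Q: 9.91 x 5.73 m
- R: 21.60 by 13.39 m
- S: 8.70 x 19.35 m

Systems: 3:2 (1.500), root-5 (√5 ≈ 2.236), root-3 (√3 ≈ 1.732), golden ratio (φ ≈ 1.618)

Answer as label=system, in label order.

P=3:2, Q=root-3, R=golden ratio, S=root-5

Ratios: P ≈ 1.502; Q ≈ 1.729; R ≈ 1.613; S ≈ 2.224.
Targets: 3:2 ≈ 1.500; root-5 ≈ 2.236; root-3 ≈ 1.732; golden ratio ≈ 1.618.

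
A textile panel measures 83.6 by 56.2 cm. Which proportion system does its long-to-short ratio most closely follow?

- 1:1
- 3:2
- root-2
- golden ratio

Ratio = 83.6 / 56.2 ≈ 1.488.
Distances: 1:1 1.000 (Δ 0.488); 3:2 1.500 (Δ 0.012); root-2 1.414 (Δ 0.074); golden ratio 1.618 (Δ 0.130).

3:2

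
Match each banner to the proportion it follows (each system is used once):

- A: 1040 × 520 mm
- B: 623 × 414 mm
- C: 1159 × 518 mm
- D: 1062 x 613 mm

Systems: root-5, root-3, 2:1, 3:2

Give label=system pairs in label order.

A = 1040/520 ≈ 2.000 → 2:1 (2.000)
B = 623/414 ≈ 1.505 → 3:2 (1.500)
C = 1159/518 ≈ 2.237 → root-5 (2.236)
D = 1062/613 ≈ 1.732 → root-3 (1.732)

A=2:1, B=3:2, C=root-5, D=root-3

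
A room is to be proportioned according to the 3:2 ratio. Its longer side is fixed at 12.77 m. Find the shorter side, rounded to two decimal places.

3:2 = 1.50000.
Shorter side = 12.77 ÷ 1.50000 ≈ 8.5133 → 8.51 m.

8.51 m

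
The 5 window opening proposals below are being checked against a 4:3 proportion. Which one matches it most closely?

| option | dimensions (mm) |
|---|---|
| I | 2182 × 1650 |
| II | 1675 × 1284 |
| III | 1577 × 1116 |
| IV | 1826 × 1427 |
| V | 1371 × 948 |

Ratios (long/short): I ≈ 1.322; II ≈ 1.305; III ≈ 1.413; IV ≈ 1.280; V ≈ 1.446.
4:3 ≈ 1.333; option I is nearest (Δ 0.011).

I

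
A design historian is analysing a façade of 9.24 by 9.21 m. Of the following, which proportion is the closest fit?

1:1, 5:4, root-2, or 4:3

1:1

9.24/9.21 ≈ 1.003. Nearest candidates are 1:1 (1.000, off by 0.003) and 5:4 (1.250, off by 0.247).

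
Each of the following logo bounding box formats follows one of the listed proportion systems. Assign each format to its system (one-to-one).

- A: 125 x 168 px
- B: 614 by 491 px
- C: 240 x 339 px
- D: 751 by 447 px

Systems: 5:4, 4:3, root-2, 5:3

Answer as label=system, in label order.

A = 168/125 ≈ 1.344 → 4:3 (1.333)
B = 614/491 ≈ 1.251 → 5:4 (1.250)
C = 339/240 ≈ 1.413 → root-2 (1.414)
D = 751/447 ≈ 1.680 → 5:3 (1.667)

A=4:3, B=5:4, C=root-2, D=5:3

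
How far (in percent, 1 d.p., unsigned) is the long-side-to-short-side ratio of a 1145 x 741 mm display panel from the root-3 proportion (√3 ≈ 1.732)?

Ratio = 1145 / 741 ≈ 1.5452.
Ideal root-3 ≈ 1.7321. |1.5452 − 1.7321| / 1.7321 ≈ 10.79% → 10.8%.

10.8%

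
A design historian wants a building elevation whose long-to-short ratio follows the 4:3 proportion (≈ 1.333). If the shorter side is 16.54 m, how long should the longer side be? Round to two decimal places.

22.05 m

4:3 ≈ 1.33333.
Longer side = 16.54 × 1.33333 ≈ 22.0533 → 22.05 m.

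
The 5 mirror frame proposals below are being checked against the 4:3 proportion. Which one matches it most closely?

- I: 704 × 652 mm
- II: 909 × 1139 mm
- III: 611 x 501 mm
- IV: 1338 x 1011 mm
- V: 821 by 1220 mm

IV

Target 4:3 ≈ 1.333.
I: 1.080 (Δ0.253)  II: 1.253 (Δ0.080)  III: 1.220 (Δ0.113)  IV: 1.323 (Δ0.010)  V: 1.486 (Δ0.153)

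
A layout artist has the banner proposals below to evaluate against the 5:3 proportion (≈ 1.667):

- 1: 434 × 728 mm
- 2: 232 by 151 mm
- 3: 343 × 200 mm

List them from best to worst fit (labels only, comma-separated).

1, 3, 2

1: 728/434 ≈ 1.677 → |1.677 − 1.667| = 0.010
2: 232/151 ≈ 1.536 → |1.536 − 1.667| = 0.131
3: 343/200 ≈ 1.715 → |1.715 − 1.667| = 0.048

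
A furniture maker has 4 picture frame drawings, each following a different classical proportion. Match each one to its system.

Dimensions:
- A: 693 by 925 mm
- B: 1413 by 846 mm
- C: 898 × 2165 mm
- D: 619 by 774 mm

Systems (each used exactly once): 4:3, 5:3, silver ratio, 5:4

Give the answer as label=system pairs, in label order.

A=4:3, B=5:3, C=silver ratio, D=5:4

Ratios: A ≈ 1.335; B ≈ 1.670; C ≈ 2.411; D ≈ 1.250.
Targets: 4:3 ≈ 1.333; 5:3 ≈ 1.667; silver ratio ≈ 2.414; 5:4 ≈ 1.250.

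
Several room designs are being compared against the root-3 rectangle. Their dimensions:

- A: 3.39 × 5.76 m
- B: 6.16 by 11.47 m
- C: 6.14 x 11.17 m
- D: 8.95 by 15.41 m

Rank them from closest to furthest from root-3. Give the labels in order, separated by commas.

A: 5.76/3.39 ≈ 1.699 → |1.699 − 1.732| = 0.033
B: 11.47/6.16 ≈ 1.862 → |1.862 − 1.732| = 0.130
C: 11.17/6.14 ≈ 1.819 → |1.819 − 1.732| = 0.087
D: 15.41/8.95 ≈ 1.722 → |1.722 − 1.732| = 0.010

D, A, C, B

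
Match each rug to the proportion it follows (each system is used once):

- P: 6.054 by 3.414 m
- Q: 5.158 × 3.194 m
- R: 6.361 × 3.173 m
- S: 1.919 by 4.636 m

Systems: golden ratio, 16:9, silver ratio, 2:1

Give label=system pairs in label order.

P=16:9, Q=golden ratio, R=2:1, S=silver ratio

Ratios: P ≈ 1.773; Q ≈ 1.615; R ≈ 2.005; S ≈ 2.416.
Targets: golden ratio ≈ 1.618; 16:9 ≈ 1.778; silver ratio ≈ 2.414; 2:1 ≈ 2.000.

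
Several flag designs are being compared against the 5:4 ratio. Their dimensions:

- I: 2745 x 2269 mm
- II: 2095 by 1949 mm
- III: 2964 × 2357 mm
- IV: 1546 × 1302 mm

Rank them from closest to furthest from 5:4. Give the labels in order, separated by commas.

I: 2745/2269 ≈ 1.210 → |1.210 − 1.250| = 0.040
II: 2095/1949 ≈ 1.075 → |1.075 − 1.250| = 0.175
III: 2964/2357 ≈ 1.258 → |1.258 − 1.250| = 0.008
IV: 1546/1302 ≈ 1.187 → |1.187 − 1.250| = 0.063

III, I, IV, II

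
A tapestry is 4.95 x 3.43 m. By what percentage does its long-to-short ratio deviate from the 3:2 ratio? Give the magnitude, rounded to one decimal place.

Ratio = 4.95 / 3.43 ≈ 1.4431.
Ideal 3:2 = 1.5000. |1.4431 − 1.5000| / 1.5000 ≈ 3.79% → 3.8%.

3.8%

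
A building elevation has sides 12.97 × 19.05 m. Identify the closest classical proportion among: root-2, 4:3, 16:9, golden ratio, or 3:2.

3:2

Ratio = 19.05 / 12.97 ≈ 1.469.
Distances: root-2 1.414 (Δ 0.055); 4:3 1.333 (Δ 0.136); 16:9 1.778 (Δ 0.309); golden ratio 1.618 (Δ 0.149); 3:2 1.500 (Δ 0.031).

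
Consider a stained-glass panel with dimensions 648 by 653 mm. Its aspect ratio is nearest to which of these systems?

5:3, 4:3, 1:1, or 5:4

1:1

653/648 ≈ 1.008. Nearest candidates are 1:1 (1.000, off by 0.008) and 5:4 (1.250, off by 0.242).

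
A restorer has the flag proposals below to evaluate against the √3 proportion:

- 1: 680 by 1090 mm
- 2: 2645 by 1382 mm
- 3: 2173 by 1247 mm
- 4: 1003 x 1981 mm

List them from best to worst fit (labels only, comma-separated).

3, 1, 2, 4

1: 1090/680 ≈ 1.603 → |1.603 − 1.732| = 0.129
2: 2645/1382 ≈ 1.914 → |1.914 − 1.732| = 0.182
3: 2173/1247 ≈ 1.743 → |1.743 − 1.732| = 0.011
4: 1981/1003 ≈ 1.975 → |1.975 − 1.732| = 0.243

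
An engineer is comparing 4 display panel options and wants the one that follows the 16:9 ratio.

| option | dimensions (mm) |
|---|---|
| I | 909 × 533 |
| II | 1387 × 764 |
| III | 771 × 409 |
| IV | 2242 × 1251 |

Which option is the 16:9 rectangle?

IV

Ratios (long/short): I ≈ 1.705; II ≈ 1.815; III ≈ 1.885; IV ≈ 1.792.
16:9 ≈ 1.778; option IV is nearest (Δ 0.014).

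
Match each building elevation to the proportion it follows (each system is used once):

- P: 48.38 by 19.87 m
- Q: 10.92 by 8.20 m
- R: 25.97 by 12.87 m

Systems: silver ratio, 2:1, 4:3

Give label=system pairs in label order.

P = 48.38/19.87 ≈ 2.435 → silver ratio (2.414)
Q = 10.92/8.20 ≈ 1.332 → 4:3 (1.333)
R = 25.97/12.87 ≈ 2.018 → 2:1 (2.000)

P=silver ratio, Q=4:3, R=2:1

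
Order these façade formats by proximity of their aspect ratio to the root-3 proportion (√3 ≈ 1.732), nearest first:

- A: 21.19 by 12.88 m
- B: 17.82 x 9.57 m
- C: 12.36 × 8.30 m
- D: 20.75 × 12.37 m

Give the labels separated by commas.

D, A, B, C

Ratios: A = 21.19 / 12.88 ≈ 1.645; B = 17.82 / 9.57 ≈ 1.862; C = 12.36 / 8.30 ≈ 1.489; D = 20.75 / 12.37 ≈ 1.677.
|Δ from 1.732|: A 0.087; B 0.130; C 0.243; D 0.055.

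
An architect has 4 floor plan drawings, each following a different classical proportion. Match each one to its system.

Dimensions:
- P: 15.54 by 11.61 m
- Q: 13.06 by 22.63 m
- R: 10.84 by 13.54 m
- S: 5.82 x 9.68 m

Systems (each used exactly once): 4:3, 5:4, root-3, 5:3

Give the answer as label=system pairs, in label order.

P=4:3, Q=root-3, R=5:4, S=5:3

P = 15.54/11.61 ≈ 1.339 → 4:3 (1.333)
Q = 22.63/13.06 ≈ 1.733 → root-3 (1.732)
R = 13.54/10.84 ≈ 1.249 → 5:4 (1.250)
S = 9.68/5.82 ≈ 1.663 → 5:3 (1.667)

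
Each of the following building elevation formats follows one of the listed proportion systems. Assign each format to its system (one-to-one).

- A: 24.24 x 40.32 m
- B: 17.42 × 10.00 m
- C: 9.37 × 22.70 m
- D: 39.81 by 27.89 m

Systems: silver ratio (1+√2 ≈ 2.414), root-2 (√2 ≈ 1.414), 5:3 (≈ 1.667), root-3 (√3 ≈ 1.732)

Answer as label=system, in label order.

Ratios: A ≈ 1.663; B ≈ 1.742; C ≈ 2.423; D ≈ 1.427.
Targets: silver ratio ≈ 2.414; root-2 ≈ 1.414; 5:3 ≈ 1.667; root-3 ≈ 1.732.

A=5:3, B=root-3, C=silver ratio, D=root-2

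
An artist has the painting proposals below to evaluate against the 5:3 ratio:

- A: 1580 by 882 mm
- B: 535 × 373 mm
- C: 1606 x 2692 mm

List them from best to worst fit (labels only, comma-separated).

A: 1580/882 ≈ 1.791 → |1.791 − 1.667| = 0.124
B: 535/373 ≈ 1.434 → |1.434 − 1.667| = 0.233
C: 2692/1606 ≈ 1.676 → |1.676 − 1.667| = 0.009

C, A, B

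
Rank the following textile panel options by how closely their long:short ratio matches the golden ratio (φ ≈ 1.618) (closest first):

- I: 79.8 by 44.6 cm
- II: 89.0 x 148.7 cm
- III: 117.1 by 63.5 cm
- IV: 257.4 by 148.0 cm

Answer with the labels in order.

I: 79.8/44.6 ≈ 1.789 → |1.789 − 1.618| = 0.171
II: 148.7/89.0 ≈ 1.671 → |1.671 − 1.618| = 0.053
III: 117.1/63.5 ≈ 1.844 → |1.844 − 1.618| = 0.226
IV: 257.4/148.0 ≈ 1.739 → |1.739 − 1.618| = 0.121

II, IV, I, III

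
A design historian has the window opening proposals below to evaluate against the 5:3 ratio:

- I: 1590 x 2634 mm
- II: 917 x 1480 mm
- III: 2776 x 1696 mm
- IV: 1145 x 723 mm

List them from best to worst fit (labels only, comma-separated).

I, III, II, IV

I: 2634/1590 ≈ 1.657 → |1.657 − 1.667| = 0.010
II: 1480/917 ≈ 1.614 → |1.614 − 1.667| = 0.053
III: 2776/1696 ≈ 1.637 → |1.637 − 1.667| = 0.030
IV: 1145/723 ≈ 1.584 → |1.584 − 1.667| = 0.083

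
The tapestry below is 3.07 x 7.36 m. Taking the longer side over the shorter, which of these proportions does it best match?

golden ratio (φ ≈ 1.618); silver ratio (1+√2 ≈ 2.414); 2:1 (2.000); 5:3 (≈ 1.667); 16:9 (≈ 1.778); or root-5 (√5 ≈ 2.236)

7.36/3.07 ≈ 2.397. Nearest candidates are silver ratio (2.414, off by 0.017) and root-5 (2.236, off by 0.161).

silver ratio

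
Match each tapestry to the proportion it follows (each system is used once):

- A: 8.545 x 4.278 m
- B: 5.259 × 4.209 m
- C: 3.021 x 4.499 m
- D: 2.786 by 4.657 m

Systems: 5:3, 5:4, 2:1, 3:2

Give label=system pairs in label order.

A=2:1, B=5:4, C=3:2, D=5:3

A = 8.545/4.278 ≈ 1.997 → 2:1 (2.000)
B = 5.259/4.209 ≈ 1.249 → 5:4 (1.250)
C = 4.499/3.021 ≈ 1.489 → 3:2 (1.500)
D = 4.657/2.786 ≈ 1.672 → 5:3 (1.667)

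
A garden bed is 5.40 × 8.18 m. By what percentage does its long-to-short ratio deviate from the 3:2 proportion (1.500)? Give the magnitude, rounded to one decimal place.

Ratio = 8.18 / 5.40 ≈ 1.5148.
Ideal 3:2 = 1.5000. |1.5148 − 1.5000| / 1.5000 ≈ 0.99% → 1.0%.

1.0%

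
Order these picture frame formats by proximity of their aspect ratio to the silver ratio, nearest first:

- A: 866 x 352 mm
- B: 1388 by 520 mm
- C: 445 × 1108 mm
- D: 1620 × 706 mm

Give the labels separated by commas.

A: 866/352 ≈ 2.460 → |2.460 − 2.414| = 0.046
B: 1388/520 ≈ 2.669 → |2.669 − 2.414| = 0.255
C: 1108/445 ≈ 2.490 → |2.490 − 2.414| = 0.076
D: 1620/706 ≈ 2.295 → |2.295 − 2.414| = 0.119

A, C, D, B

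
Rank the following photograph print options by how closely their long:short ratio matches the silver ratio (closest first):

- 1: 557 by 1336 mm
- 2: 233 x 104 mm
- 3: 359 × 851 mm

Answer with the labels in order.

Ratios: 1 = 1336 / 557 ≈ 2.399; 2 = 233 / 104 ≈ 2.240; 3 = 851 / 359 ≈ 2.370.
|Δ from 2.414|: 1 0.015; 2 0.174; 3 0.044.

1, 3, 2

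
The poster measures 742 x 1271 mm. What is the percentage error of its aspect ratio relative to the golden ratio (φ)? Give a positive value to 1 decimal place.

5.9%

Ratio = 1271 / 742 ≈ 1.7129.
Ideal golden ratio ≈ 1.6180. |1.7129 − 1.6180| / 1.6180 ≈ 5.87% → 5.9%.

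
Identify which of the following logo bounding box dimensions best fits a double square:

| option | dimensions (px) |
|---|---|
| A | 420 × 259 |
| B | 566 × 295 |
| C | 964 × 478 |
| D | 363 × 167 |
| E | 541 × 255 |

C

Target 2:1 ≈ 2.000.
A: 1.622 (Δ0.378)  B: 1.919 (Δ0.081)  C: 2.017 (Δ0.017)  D: 2.174 (Δ0.174)  E: 2.122 (Δ0.122)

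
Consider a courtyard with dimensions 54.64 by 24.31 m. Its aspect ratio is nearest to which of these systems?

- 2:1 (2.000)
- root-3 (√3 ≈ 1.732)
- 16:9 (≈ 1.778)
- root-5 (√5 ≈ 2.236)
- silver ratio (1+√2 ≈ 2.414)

root-5

54.64/24.31 ≈ 2.248. Nearest candidates are root-5 (2.236, off by 0.012) and silver ratio (2.414, off by 0.166).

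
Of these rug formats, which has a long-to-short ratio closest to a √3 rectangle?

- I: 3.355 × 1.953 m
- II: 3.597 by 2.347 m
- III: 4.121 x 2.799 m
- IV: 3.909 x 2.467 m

Ratios (long/short): I ≈ 1.718; II ≈ 1.533; III ≈ 1.472; IV ≈ 1.585.
root-3 ≈ 1.732; option I is nearest (Δ 0.014).

I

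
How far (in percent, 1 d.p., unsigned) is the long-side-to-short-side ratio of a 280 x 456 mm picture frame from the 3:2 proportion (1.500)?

8.6%

Ratio = 456 / 280 ≈ 1.6286.
Ideal 3:2 = 1.5000. |1.6286 − 1.5000| / 1.5000 ≈ 8.57% → 8.6%.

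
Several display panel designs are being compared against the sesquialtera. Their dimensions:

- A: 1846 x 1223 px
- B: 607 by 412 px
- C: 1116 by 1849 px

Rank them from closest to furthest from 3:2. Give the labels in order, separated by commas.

Ratios: A = 1846 / 1223 ≈ 1.509; B = 607 / 412 ≈ 1.473; C = 1849 / 1116 ≈ 1.657.
|Δ from 1.500|: A 0.009; B 0.027; C 0.157.

A, B, C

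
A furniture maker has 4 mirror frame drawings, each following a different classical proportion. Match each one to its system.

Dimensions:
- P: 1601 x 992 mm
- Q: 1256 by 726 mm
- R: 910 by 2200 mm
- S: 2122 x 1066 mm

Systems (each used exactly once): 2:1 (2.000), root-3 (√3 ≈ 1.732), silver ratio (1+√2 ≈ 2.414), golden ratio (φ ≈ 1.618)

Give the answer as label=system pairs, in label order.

P=golden ratio, Q=root-3, R=silver ratio, S=2:1

P = 1601/992 ≈ 1.614 → golden ratio (1.618)
Q = 1256/726 ≈ 1.730 → root-3 (1.732)
R = 2200/910 ≈ 2.418 → silver ratio (2.414)
S = 2122/1066 ≈ 1.991 → 2:1 (2.000)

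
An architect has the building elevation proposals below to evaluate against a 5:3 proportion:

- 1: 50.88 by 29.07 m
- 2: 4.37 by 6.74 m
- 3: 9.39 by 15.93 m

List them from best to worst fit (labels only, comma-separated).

3, 1, 2

Ratios: 1 = 50.88 / 29.07 ≈ 1.750; 2 = 6.74 / 4.37 ≈ 1.542; 3 = 15.93 / 9.39 ≈ 1.696.
|Δ from 1.667|: 1 0.083; 2 0.125; 3 0.029.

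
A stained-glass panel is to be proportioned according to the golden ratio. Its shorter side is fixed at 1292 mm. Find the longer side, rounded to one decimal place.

2090.5 mm

golden ratio ≈ 1.61803.
Longer side = 1292 × 1.61803 ≈ 2090.495 → 2090.5 mm.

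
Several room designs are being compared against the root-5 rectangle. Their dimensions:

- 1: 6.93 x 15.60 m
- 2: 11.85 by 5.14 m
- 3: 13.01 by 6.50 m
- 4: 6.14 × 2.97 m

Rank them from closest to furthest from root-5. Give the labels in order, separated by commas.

Ratios: 1 = 15.60 / 6.93 ≈ 2.251; 2 = 11.85 / 5.14 ≈ 2.305; 3 = 13.01 / 6.50 ≈ 2.002; 4 = 6.14 / 2.97 ≈ 2.067.
|Δ from 2.236|: 1 0.015; 2 0.069; 3 0.234; 4 0.169.

1, 2, 4, 3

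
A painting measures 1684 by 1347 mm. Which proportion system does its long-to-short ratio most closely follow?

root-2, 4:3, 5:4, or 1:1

5:4

1684/1347 ≈ 1.250. Nearest candidates are 5:4 (1.250, off by 0.000) and 4:3 (1.333, off by 0.083).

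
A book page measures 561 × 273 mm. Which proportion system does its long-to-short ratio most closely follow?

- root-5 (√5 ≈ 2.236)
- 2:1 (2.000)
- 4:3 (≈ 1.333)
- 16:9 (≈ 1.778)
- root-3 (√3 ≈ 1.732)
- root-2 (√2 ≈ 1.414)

561/273 ≈ 2.055. Nearest candidates are 2:1 (2.000, off by 0.055) and root-5 (2.236, off by 0.181).

2:1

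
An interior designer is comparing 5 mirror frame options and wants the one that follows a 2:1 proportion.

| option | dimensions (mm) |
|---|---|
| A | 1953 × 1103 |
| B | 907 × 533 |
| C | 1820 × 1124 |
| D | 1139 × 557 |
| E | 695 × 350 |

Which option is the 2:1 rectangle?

Ratios (long/short): A ≈ 1.771; B ≈ 1.702; C ≈ 1.619; D ≈ 2.045; E ≈ 1.986.
2:1 ≈ 2.000; option E is nearest (Δ 0.014).

E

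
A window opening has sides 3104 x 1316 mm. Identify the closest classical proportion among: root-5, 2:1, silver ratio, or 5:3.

silver ratio

Ratio = 3104 / 1316 ≈ 2.359.
Distances: root-5 2.236 (Δ 0.123); 2:1 2.000 (Δ 0.359); silver ratio 2.414 (Δ 0.055); 5:3 1.667 (Δ 0.692).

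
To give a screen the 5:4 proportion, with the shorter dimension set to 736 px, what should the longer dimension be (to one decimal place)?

5:4 = 1.25000.
Longer side = 736 × 1.25000 ≈ 920.000 → 920.0 px.

920.0 px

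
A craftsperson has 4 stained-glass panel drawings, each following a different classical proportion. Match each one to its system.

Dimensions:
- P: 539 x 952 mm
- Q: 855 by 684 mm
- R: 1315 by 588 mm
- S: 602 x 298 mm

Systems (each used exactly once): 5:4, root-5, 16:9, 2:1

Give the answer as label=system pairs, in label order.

Ratios: P ≈ 1.766; Q ≈ 1.250; R ≈ 2.236; S ≈ 2.020.
Targets: 5:4 ≈ 1.250; root-5 ≈ 2.236; 16:9 ≈ 1.778; 2:1 ≈ 2.000.

P=16:9, Q=5:4, R=root-5, S=2:1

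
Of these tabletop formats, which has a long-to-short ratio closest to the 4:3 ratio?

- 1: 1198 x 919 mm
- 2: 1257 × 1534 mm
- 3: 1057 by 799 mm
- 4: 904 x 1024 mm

Ratios (long/short): 1 ≈ 1.304; 2 ≈ 1.220; 3 ≈ 1.323; 4 ≈ 1.133.
4:3 ≈ 1.333; option 3 is nearest (Δ 0.010).

3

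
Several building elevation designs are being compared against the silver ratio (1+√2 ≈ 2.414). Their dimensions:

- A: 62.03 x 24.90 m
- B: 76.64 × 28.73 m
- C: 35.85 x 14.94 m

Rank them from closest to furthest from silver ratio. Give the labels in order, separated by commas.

A: 62.03/24.90 ≈ 2.491 → |2.491 − 2.414| = 0.077
B: 76.64/28.73 ≈ 2.668 → |2.668 − 2.414| = 0.254
C: 35.85/14.94 ≈ 2.400 → |2.400 − 2.414| = 0.014

C, A, B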